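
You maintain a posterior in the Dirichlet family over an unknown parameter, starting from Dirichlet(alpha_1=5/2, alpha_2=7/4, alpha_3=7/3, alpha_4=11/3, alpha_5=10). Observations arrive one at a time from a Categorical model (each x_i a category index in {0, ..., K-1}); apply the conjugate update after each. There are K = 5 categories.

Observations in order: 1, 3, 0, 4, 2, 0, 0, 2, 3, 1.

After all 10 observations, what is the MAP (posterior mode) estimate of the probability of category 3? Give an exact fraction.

obs 1: x=1 → posterior Dirichlet(5/2, 11/4, 7/3, 11/3, 10)
obs 2: x=3 → posterior Dirichlet(5/2, 11/4, 7/3, 14/3, 10)
obs 3: x=0 → posterior Dirichlet(7/2, 11/4, 7/3, 14/3, 10)
obs 4: x=4 → posterior Dirichlet(7/2, 11/4, 7/3, 14/3, 11)
obs 5: x=2 → posterior Dirichlet(7/2, 11/4, 10/3, 14/3, 11)
obs 6: x=0 → posterior Dirichlet(9/2, 11/4, 10/3, 14/3, 11)
obs 7: x=0 → posterior Dirichlet(11/2, 11/4, 10/3, 14/3, 11)
obs 8: x=2 → posterior Dirichlet(11/2, 11/4, 13/3, 14/3, 11)
obs 9: x=3 → posterior Dirichlet(11/2, 11/4, 13/3, 17/3, 11)
obs 10: x=1 → posterior Dirichlet(11/2, 15/4, 13/3, 17/3, 11)

56/303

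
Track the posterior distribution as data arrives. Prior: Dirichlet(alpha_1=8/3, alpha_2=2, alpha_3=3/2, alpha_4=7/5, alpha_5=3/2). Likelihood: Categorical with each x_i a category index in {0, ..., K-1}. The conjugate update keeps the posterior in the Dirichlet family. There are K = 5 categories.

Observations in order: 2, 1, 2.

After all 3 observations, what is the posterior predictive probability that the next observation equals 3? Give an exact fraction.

obs 1: x=2 → posterior Dirichlet(8/3, 2, 5/2, 7/5, 3/2)
obs 2: x=1 → posterior Dirichlet(8/3, 3, 5/2, 7/5, 3/2)
obs 3: x=2 → posterior Dirichlet(8/3, 3, 7/2, 7/5, 3/2)

21/181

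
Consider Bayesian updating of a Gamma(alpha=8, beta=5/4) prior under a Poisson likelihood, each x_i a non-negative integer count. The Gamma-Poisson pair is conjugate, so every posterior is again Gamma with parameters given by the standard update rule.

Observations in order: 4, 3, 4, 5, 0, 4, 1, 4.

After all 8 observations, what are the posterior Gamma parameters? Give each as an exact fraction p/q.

alpha=33, beta=37/4

obs 1: x=4 → posterior Gamma(12, 9/4)
obs 2: x=3 → posterior Gamma(15, 13/4)
obs 3: x=4 → posterior Gamma(19, 17/4)
obs 4: x=5 → posterior Gamma(24, 21/4)
obs 5: x=0 → posterior Gamma(24, 25/4)
obs 6: x=4 → posterior Gamma(28, 29/4)
obs 7: x=1 → posterior Gamma(29, 33/4)
obs 8: x=4 → posterior Gamma(33, 37/4)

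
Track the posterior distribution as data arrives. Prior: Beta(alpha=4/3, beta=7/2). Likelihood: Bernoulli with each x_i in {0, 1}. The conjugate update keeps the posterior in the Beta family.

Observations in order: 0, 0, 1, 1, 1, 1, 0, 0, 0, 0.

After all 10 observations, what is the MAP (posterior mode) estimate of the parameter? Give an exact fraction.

obs 1: x=0 → posterior Beta(4/3, 9/2)
obs 2: x=0 → posterior Beta(4/3, 11/2)
obs 3: x=1 → posterior Beta(7/3, 11/2)
obs 4: x=1 → posterior Beta(10/3, 11/2)
obs 5: x=1 → posterior Beta(13/3, 11/2)
obs 6: x=1 → posterior Beta(16/3, 11/2)
obs 7: x=0 → posterior Beta(16/3, 13/2)
obs 8: x=0 → posterior Beta(16/3, 15/2)
obs 9: x=0 → posterior Beta(16/3, 17/2)
obs 10: x=0 → posterior Beta(16/3, 19/2)

26/77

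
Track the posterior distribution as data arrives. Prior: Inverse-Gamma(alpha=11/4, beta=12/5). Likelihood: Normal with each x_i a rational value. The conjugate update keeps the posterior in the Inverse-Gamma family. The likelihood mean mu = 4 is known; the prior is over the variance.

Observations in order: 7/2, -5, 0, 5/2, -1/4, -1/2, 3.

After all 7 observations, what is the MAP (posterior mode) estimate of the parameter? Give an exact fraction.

11489/1160

obs 1: x=7/2 → posterior Inverse-Gamma(13/4, 101/40)
obs 2: x=-5 → posterior Inverse-Gamma(15/4, 1721/40)
obs 3: x=0 → posterior Inverse-Gamma(17/4, 2041/40)
obs 4: x=5/2 → posterior Inverse-Gamma(19/4, 1043/20)
obs 5: x=-1/4 → posterior Inverse-Gamma(21/4, 9789/160)
obs 6: x=-1/2 → posterior Inverse-Gamma(23/4, 11409/160)
obs 7: x=3 → posterior Inverse-Gamma(25/4, 11489/160)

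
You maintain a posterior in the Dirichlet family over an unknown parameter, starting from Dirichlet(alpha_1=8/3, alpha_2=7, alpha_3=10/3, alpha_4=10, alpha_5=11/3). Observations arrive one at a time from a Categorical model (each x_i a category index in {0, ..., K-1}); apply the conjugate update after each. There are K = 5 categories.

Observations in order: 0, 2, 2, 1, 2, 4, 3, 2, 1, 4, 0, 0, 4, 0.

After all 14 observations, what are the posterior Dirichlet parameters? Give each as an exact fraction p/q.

alpha_1=20/3, alpha_2=9, alpha_3=22/3, alpha_4=11, alpha_5=20/3

obs 1: x=0 → posterior Dirichlet(11/3, 7, 10/3, 10, 11/3)
obs 2: x=2 → posterior Dirichlet(11/3, 7, 13/3, 10, 11/3)
obs 3: x=2 → posterior Dirichlet(11/3, 7, 16/3, 10, 11/3)
obs 4: x=1 → posterior Dirichlet(11/3, 8, 16/3, 10, 11/3)
obs 5: x=2 → posterior Dirichlet(11/3, 8, 19/3, 10, 11/3)
obs 6: x=4 → posterior Dirichlet(11/3, 8, 19/3, 10, 14/3)
obs 7: x=3 → posterior Dirichlet(11/3, 8, 19/3, 11, 14/3)
obs 8: x=2 → posterior Dirichlet(11/3, 8, 22/3, 11, 14/3)
obs 9: x=1 → posterior Dirichlet(11/3, 9, 22/3, 11, 14/3)
obs 10: x=4 → posterior Dirichlet(11/3, 9, 22/3, 11, 17/3)
obs 11: x=0 → posterior Dirichlet(14/3, 9, 22/3, 11, 17/3)
obs 12: x=0 → posterior Dirichlet(17/3, 9, 22/3, 11, 17/3)
obs 13: x=4 → posterior Dirichlet(17/3, 9, 22/3, 11, 20/3)
obs 14: x=0 → posterior Dirichlet(20/3, 9, 22/3, 11, 20/3)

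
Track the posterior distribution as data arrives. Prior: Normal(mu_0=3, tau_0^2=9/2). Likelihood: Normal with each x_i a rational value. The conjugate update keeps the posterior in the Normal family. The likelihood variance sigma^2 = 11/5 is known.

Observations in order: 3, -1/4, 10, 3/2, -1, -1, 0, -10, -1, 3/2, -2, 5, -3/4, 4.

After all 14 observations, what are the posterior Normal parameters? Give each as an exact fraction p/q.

obs 1: x=3 → posterior Normal(3, 99/67)
obs 2: x=-1/4 → posterior Normal(759/448, 99/112)
obs 3: x=10 → posterior Normal(2559/628, 99/157)
obs 4: x=3/2 → posterior Normal(2829/808, 99/202)
obs 5: x=-1 → posterior Normal(2649/988, 99/247)
obs 6: x=-1 → posterior Normal(2469/1168, 99/292)
obs 7: x=0 → posterior Normal(2469/1348, 99/337)
obs 8: x=-10 → posterior Normal(669/1528, 99/382)
obs 9: x=-1 → posterior Normal(489/1708, 99/427)
obs 10: x=3/2 → posterior Normal(759/1888, 99/472)
obs 11: x=-2 → posterior Normal(399/2068, 9/47)
obs 12: x=5 → posterior Normal(1299/2248, 99/562)
obs 13: x=-3/4 → posterior Normal(291/607, 99/607)
obs 14: x=4 → posterior Normal(471/652, 99/652)

mu_0=471/652, tau_0^2=99/652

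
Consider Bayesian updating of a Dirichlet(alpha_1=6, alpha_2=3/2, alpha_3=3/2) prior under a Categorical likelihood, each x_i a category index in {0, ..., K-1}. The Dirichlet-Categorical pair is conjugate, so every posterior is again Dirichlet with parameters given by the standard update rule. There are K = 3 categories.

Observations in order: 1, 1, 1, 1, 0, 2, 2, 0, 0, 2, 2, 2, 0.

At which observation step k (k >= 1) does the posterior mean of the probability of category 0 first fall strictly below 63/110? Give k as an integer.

k = 2

obs 1: x=1 → posterior Dirichlet(6, 5/2, 3/2)
obs 2: x=1 → posterior Dirichlet(6, 7/2, 3/2)
obs 3: x=1 → posterior Dirichlet(6, 9/2, 3/2)
obs 4: x=1 → posterior Dirichlet(6, 11/2, 3/2)
obs 5: x=0 → posterior Dirichlet(7, 11/2, 3/2)
obs 6: x=2 → posterior Dirichlet(7, 11/2, 5/2)
obs 7: x=2 → posterior Dirichlet(7, 11/2, 7/2)
obs 8: x=0 → posterior Dirichlet(8, 11/2, 7/2)
obs 9: x=0 → posterior Dirichlet(9, 11/2, 7/2)
obs 10: x=2 → posterior Dirichlet(9, 11/2, 9/2)
obs 11: x=2 → posterior Dirichlet(9, 11/2, 11/2)
obs 12: x=2 → posterior Dirichlet(9, 11/2, 13/2)
obs 13: x=0 → posterior Dirichlet(10, 11/2, 13/2)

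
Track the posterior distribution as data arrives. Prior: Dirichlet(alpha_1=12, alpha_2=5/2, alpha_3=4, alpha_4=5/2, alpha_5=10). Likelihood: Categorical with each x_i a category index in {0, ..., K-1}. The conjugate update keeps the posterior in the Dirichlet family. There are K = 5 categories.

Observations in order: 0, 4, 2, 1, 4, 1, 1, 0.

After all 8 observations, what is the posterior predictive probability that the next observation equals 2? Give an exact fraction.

obs 1: x=0 → posterior Dirichlet(13, 5/2, 4, 5/2, 10)
obs 2: x=4 → posterior Dirichlet(13, 5/2, 4, 5/2, 11)
obs 3: x=2 → posterior Dirichlet(13, 5/2, 5, 5/2, 11)
obs 4: x=1 → posterior Dirichlet(13, 7/2, 5, 5/2, 11)
obs 5: x=4 → posterior Dirichlet(13, 7/2, 5, 5/2, 12)
obs 6: x=1 → posterior Dirichlet(13, 9/2, 5, 5/2, 12)
obs 7: x=1 → posterior Dirichlet(13, 11/2, 5, 5/2, 12)
obs 8: x=0 → posterior Dirichlet(14, 11/2, 5, 5/2, 12)

5/39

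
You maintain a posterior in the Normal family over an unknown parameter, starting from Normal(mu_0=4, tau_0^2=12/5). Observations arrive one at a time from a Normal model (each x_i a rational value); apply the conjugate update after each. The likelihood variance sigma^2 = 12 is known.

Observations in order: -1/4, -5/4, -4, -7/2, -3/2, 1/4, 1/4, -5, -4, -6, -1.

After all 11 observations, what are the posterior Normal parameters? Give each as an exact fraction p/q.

obs 1: x=-1/4 → posterior Normal(79/24, 2)
obs 2: x=-5/4 → posterior Normal(37/14, 12/7)
obs 3: x=-4 → posterior Normal(29/16, 3/2)
obs 4: x=-7/2 → posterior Normal(11/9, 4/3)
obs 5: x=-3/2 → posterior Normal(19/20, 6/5)
obs 6: x=1/4 → posterior Normal(39/44, 12/11)
obs 7: x=1/4 → posterior Normal(5/6, 1)
obs 8: x=-5 → posterior Normal(5/13, 12/13)
obs 9: x=-4 → posterior Normal(1/14, 6/7)
obs 10: x=-6 → posterior Normal(-1/3, 4/5)
obs 11: x=-1 → posterior Normal(-3/8, 3/4)

mu_0=-3/8, tau_0^2=3/4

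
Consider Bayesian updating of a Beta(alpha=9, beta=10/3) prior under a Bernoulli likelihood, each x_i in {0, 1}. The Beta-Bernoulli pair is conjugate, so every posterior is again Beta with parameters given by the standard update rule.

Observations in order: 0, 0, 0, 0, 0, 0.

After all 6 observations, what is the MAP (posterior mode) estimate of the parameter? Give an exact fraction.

24/49

obs 1: x=0 → posterior Beta(9, 13/3)
obs 2: x=0 → posterior Beta(9, 16/3)
obs 3: x=0 → posterior Beta(9, 19/3)
obs 4: x=0 → posterior Beta(9, 22/3)
obs 5: x=0 → posterior Beta(9, 25/3)
obs 6: x=0 → posterior Beta(9, 28/3)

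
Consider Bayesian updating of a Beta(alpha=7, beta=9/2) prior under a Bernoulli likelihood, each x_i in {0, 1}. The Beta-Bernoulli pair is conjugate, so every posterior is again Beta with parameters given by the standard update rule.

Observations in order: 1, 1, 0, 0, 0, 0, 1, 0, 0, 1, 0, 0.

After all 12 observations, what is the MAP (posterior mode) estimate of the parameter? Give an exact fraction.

20/43

obs 1: x=1 → posterior Beta(8, 9/2)
obs 2: x=1 → posterior Beta(9, 9/2)
obs 3: x=0 → posterior Beta(9, 11/2)
obs 4: x=0 → posterior Beta(9, 13/2)
obs 5: x=0 → posterior Beta(9, 15/2)
obs 6: x=0 → posterior Beta(9, 17/2)
obs 7: x=1 → posterior Beta(10, 17/2)
obs 8: x=0 → posterior Beta(10, 19/2)
obs 9: x=0 → posterior Beta(10, 21/2)
obs 10: x=1 → posterior Beta(11, 21/2)
obs 11: x=0 → posterior Beta(11, 23/2)
obs 12: x=0 → posterior Beta(11, 25/2)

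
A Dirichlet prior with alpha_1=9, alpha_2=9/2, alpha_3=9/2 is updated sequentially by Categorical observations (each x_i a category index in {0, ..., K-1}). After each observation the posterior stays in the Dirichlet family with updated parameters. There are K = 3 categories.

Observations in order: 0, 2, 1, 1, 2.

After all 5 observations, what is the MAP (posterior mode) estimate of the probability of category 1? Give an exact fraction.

11/40

obs 1: x=0 → posterior Dirichlet(10, 9/2, 9/2)
obs 2: x=2 → posterior Dirichlet(10, 9/2, 11/2)
obs 3: x=1 → posterior Dirichlet(10, 11/2, 11/2)
obs 4: x=1 → posterior Dirichlet(10, 13/2, 11/2)
obs 5: x=2 → posterior Dirichlet(10, 13/2, 13/2)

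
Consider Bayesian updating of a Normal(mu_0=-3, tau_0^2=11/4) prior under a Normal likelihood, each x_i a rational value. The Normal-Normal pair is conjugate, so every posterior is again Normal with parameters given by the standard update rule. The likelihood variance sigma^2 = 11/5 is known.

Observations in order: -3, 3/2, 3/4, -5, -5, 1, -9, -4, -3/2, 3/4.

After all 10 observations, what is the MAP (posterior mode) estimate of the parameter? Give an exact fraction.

obs 1: x=-3 → posterior Normal(-3, 11/9)
obs 2: x=3/2 → posterior Normal(-39/28, 11/14)
obs 3: x=3/4 → posterior Normal(-63/76, 11/19)
obs 4: x=-5 → posterior Normal(-163/96, 11/24)
obs 5: x=-5 → posterior Normal(-263/116, 11/29)
obs 6: x=1 → posterior Normal(-243/136, 11/34)
obs 7: x=-9 → posterior Normal(-141/52, 11/39)
obs 8: x=-4 → posterior Normal(-503/176, 1/4)
obs 9: x=-3/2 → posterior Normal(-533/196, 11/49)
obs 10: x=3/4 → posterior Normal(-259/108, 11/54)

-259/108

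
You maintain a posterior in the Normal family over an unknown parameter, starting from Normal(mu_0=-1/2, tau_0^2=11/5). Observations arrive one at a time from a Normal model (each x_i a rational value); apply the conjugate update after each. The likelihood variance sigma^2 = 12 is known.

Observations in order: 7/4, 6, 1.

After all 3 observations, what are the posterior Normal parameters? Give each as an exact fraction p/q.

mu_0=265/372, tau_0^2=44/31

obs 1: x=7/4 → posterior Normal(-43/284, 132/71)
obs 2: x=6 → posterior Normal(221/328, 66/41)
obs 3: x=1 → posterior Normal(265/372, 44/31)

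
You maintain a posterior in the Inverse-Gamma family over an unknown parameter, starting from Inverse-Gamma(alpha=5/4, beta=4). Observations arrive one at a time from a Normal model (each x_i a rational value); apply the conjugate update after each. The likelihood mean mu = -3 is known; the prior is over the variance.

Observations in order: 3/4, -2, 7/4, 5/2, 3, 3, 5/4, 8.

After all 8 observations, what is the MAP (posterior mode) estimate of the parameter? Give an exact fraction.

obs 1: x=3/4 → posterior Inverse-Gamma(7/4, 353/32)
obs 2: x=-2 → posterior Inverse-Gamma(9/4, 369/32)
obs 3: x=7/4 → posterior Inverse-Gamma(11/4, 365/16)
obs 4: x=5/2 → posterior Inverse-Gamma(13/4, 607/16)
obs 5: x=3 → posterior Inverse-Gamma(15/4, 895/16)
obs 6: x=3 → posterior Inverse-Gamma(17/4, 1183/16)
obs 7: x=5/4 → posterior Inverse-Gamma(19/4, 2655/32)
obs 8: x=8 → posterior Inverse-Gamma(21/4, 4591/32)

4591/200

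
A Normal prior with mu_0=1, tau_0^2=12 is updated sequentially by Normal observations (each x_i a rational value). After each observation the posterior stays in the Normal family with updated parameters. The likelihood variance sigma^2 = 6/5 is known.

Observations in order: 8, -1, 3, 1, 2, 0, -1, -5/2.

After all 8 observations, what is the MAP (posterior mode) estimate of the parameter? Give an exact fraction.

32/27

obs 1: x=8 → posterior Normal(81/11, 12/11)
obs 2: x=-1 → posterior Normal(71/21, 4/7)
obs 3: x=3 → posterior Normal(101/31, 12/31)
obs 4: x=1 → posterior Normal(111/41, 12/41)
obs 5: x=2 → posterior Normal(131/51, 4/17)
obs 6: x=0 → posterior Normal(131/61, 12/61)
obs 7: x=-1 → posterior Normal(121/71, 12/71)
obs 8: x=-5/2 → posterior Normal(32/27, 4/27)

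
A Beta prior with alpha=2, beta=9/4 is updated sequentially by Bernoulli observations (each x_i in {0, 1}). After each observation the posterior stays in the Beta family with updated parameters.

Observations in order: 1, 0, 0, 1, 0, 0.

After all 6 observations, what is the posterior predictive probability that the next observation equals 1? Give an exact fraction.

obs 1: x=1 → posterior Beta(3, 9/4)
obs 2: x=0 → posterior Beta(3, 13/4)
obs 3: x=0 → posterior Beta(3, 17/4)
obs 4: x=1 → posterior Beta(4, 17/4)
obs 5: x=0 → posterior Beta(4, 21/4)
obs 6: x=0 → posterior Beta(4, 25/4)

16/41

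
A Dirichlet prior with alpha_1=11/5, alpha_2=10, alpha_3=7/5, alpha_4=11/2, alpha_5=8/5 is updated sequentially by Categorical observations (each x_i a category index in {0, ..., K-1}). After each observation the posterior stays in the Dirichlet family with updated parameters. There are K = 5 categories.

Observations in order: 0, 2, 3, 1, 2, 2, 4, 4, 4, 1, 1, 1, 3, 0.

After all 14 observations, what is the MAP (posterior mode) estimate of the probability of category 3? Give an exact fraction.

obs 1: x=0 → posterior Dirichlet(16/5, 10, 7/5, 11/2, 8/5)
obs 2: x=2 → posterior Dirichlet(16/5, 10, 12/5, 11/2, 8/5)
obs 3: x=3 → posterior Dirichlet(16/5, 10, 12/5, 13/2, 8/5)
obs 4: x=1 → posterior Dirichlet(16/5, 11, 12/5, 13/2, 8/5)
obs 5: x=2 → posterior Dirichlet(16/5, 11, 17/5, 13/2, 8/5)
obs 6: x=2 → posterior Dirichlet(16/5, 11, 22/5, 13/2, 8/5)
obs 7: x=4 → posterior Dirichlet(16/5, 11, 22/5, 13/2, 13/5)
obs 8: x=4 → posterior Dirichlet(16/5, 11, 22/5, 13/2, 18/5)
obs 9: x=4 → posterior Dirichlet(16/5, 11, 22/5, 13/2, 23/5)
obs 10: x=1 → posterior Dirichlet(16/5, 12, 22/5, 13/2, 23/5)
obs 11: x=1 → posterior Dirichlet(16/5, 13, 22/5, 13/2, 23/5)
obs 12: x=1 → posterior Dirichlet(16/5, 14, 22/5, 13/2, 23/5)
obs 13: x=3 → posterior Dirichlet(16/5, 14, 22/5, 15/2, 23/5)
obs 14: x=0 → posterior Dirichlet(21/5, 14, 22/5, 15/2, 23/5)

65/297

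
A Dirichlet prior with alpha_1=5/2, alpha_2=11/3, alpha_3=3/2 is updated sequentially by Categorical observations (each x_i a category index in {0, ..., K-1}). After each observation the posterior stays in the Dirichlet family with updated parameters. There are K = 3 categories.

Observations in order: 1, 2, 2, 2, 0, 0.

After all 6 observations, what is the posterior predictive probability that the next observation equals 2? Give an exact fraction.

27/82

obs 1: x=1 → posterior Dirichlet(5/2, 14/3, 3/2)
obs 2: x=2 → posterior Dirichlet(5/2, 14/3, 5/2)
obs 3: x=2 → posterior Dirichlet(5/2, 14/3, 7/2)
obs 4: x=2 → posterior Dirichlet(5/2, 14/3, 9/2)
obs 5: x=0 → posterior Dirichlet(7/2, 14/3, 9/2)
obs 6: x=0 → posterior Dirichlet(9/2, 14/3, 9/2)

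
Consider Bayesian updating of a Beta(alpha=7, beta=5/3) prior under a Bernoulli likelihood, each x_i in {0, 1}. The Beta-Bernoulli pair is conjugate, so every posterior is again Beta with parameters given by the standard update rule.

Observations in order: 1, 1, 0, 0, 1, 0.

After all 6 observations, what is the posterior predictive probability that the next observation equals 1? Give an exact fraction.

obs 1: x=1 → posterior Beta(8, 5/3)
obs 2: x=1 → posterior Beta(9, 5/3)
obs 3: x=0 → posterior Beta(9, 8/3)
obs 4: x=0 → posterior Beta(9, 11/3)
obs 5: x=1 → posterior Beta(10, 11/3)
obs 6: x=0 → posterior Beta(10, 14/3)

15/22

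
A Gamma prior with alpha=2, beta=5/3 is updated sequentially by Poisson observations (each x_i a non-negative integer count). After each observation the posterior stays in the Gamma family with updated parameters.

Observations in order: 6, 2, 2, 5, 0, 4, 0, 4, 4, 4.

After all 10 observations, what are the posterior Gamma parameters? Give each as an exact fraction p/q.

alpha=33, beta=35/3

obs 1: x=6 → posterior Gamma(8, 8/3)
obs 2: x=2 → posterior Gamma(10, 11/3)
obs 3: x=2 → posterior Gamma(12, 14/3)
obs 4: x=5 → posterior Gamma(17, 17/3)
obs 5: x=0 → posterior Gamma(17, 20/3)
obs 6: x=4 → posterior Gamma(21, 23/3)
obs 7: x=0 → posterior Gamma(21, 26/3)
obs 8: x=4 → posterior Gamma(25, 29/3)
obs 9: x=4 → posterior Gamma(29, 32/3)
obs 10: x=4 → posterior Gamma(33, 35/3)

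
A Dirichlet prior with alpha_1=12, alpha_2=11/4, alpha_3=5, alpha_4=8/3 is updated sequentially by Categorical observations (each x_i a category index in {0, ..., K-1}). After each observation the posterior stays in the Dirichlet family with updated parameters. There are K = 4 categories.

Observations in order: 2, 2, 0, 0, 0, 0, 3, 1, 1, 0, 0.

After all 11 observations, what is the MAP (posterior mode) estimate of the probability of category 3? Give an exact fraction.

32/353

obs 1: x=2 → posterior Dirichlet(12, 11/4, 6, 8/3)
obs 2: x=2 → posterior Dirichlet(12, 11/4, 7, 8/3)
obs 3: x=0 → posterior Dirichlet(13, 11/4, 7, 8/3)
obs 4: x=0 → posterior Dirichlet(14, 11/4, 7, 8/3)
obs 5: x=0 → posterior Dirichlet(15, 11/4, 7, 8/3)
obs 6: x=0 → posterior Dirichlet(16, 11/4, 7, 8/3)
obs 7: x=3 → posterior Dirichlet(16, 11/4, 7, 11/3)
obs 8: x=1 → posterior Dirichlet(16, 15/4, 7, 11/3)
obs 9: x=1 → posterior Dirichlet(16, 19/4, 7, 11/3)
obs 10: x=0 → posterior Dirichlet(17, 19/4, 7, 11/3)
obs 11: x=0 → posterior Dirichlet(18, 19/4, 7, 11/3)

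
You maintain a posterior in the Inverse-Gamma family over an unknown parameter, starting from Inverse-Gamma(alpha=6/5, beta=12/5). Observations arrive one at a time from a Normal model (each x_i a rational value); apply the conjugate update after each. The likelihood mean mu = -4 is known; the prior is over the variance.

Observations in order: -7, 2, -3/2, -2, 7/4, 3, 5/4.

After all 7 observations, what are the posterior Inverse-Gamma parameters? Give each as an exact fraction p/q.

alpha=47/10, beta=6787/80

obs 1: x=-7 → posterior Inverse-Gamma(17/10, 69/10)
obs 2: x=2 → posterior Inverse-Gamma(11/5, 249/10)
obs 3: x=-3/2 → posterior Inverse-Gamma(27/10, 1121/40)
obs 4: x=-2 → posterior Inverse-Gamma(16/5, 1201/40)
obs 5: x=7/4 → posterior Inverse-Gamma(37/10, 7449/160)
obs 6: x=3 → posterior Inverse-Gamma(21/5, 11369/160)
obs 7: x=5/4 → posterior Inverse-Gamma(47/10, 6787/80)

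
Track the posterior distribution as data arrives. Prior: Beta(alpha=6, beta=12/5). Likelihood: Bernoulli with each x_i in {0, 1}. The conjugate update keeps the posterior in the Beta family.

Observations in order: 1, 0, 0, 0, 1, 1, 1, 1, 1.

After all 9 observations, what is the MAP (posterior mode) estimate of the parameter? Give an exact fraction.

obs 1: x=1 → posterior Beta(7, 12/5)
obs 2: x=0 → posterior Beta(7, 17/5)
obs 3: x=0 → posterior Beta(7, 22/5)
obs 4: x=0 → posterior Beta(7, 27/5)
obs 5: x=1 → posterior Beta(8, 27/5)
obs 6: x=1 → posterior Beta(9, 27/5)
obs 7: x=1 → posterior Beta(10, 27/5)
obs 8: x=1 → posterior Beta(11, 27/5)
obs 9: x=1 → posterior Beta(12, 27/5)

5/7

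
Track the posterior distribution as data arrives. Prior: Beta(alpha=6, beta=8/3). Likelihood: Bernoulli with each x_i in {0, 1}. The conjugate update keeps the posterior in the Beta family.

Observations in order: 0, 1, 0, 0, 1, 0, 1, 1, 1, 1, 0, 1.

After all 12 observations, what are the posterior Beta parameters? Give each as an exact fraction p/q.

alpha=13, beta=23/3

obs 1: x=0 → posterior Beta(6, 11/3)
obs 2: x=1 → posterior Beta(7, 11/3)
obs 3: x=0 → posterior Beta(7, 14/3)
obs 4: x=0 → posterior Beta(7, 17/3)
obs 5: x=1 → posterior Beta(8, 17/3)
obs 6: x=0 → posterior Beta(8, 20/3)
obs 7: x=1 → posterior Beta(9, 20/3)
obs 8: x=1 → posterior Beta(10, 20/3)
obs 9: x=1 → posterior Beta(11, 20/3)
obs 10: x=1 → posterior Beta(12, 20/3)
obs 11: x=0 → posterior Beta(12, 23/3)
obs 12: x=1 → posterior Beta(13, 23/3)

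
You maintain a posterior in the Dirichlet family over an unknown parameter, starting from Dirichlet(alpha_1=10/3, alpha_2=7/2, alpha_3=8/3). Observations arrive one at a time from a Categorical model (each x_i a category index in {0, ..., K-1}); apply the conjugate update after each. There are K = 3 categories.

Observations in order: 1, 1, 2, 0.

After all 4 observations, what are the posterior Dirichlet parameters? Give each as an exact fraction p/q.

obs 1: x=1 → posterior Dirichlet(10/3, 9/2, 8/3)
obs 2: x=1 → posterior Dirichlet(10/3, 11/2, 8/3)
obs 3: x=2 → posterior Dirichlet(10/3, 11/2, 11/3)
obs 4: x=0 → posterior Dirichlet(13/3, 11/2, 11/3)

alpha_1=13/3, alpha_2=11/2, alpha_3=11/3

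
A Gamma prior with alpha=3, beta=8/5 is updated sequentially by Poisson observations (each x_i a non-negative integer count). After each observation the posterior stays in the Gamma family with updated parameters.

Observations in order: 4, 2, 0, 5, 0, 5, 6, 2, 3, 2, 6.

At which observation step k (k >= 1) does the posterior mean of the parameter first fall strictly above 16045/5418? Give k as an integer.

obs 1: x=4 → posterior Gamma(7, 13/5)
obs 2: x=2 → posterior Gamma(9, 18/5)
obs 3: x=0 → posterior Gamma(9, 23/5)
obs 4: x=5 → posterior Gamma(14, 28/5)
obs 5: x=0 → posterior Gamma(14, 33/5)
obs 6: x=5 → posterior Gamma(19, 38/5)
obs 7: x=6 → posterior Gamma(25, 43/5)
obs 8: x=2 → posterior Gamma(27, 48/5)
obs 9: x=3 → posterior Gamma(30, 53/5)
obs 10: x=2 → posterior Gamma(32, 58/5)
obs 11: x=6 → posterior Gamma(38, 63/5)

k = 11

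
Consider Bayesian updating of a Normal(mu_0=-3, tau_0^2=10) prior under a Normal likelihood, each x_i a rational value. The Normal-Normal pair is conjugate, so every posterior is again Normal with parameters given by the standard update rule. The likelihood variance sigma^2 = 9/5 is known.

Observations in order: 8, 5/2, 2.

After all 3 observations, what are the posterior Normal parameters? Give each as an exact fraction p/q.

mu_0=598/159, tau_0^2=30/53

obs 1: x=8 → posterior Normal(373/59, 90/59)
obs 2: x=5/2 → posterior Normal(498/109, 90/109)
obs 3: x=2 → posterior Normal(598/159, 30/53)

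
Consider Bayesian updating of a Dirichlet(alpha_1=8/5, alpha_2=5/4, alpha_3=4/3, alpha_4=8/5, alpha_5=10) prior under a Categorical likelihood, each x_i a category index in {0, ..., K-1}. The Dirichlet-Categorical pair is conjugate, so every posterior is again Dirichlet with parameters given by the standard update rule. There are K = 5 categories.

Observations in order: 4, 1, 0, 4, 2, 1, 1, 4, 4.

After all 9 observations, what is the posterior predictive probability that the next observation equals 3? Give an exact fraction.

96/1487

obs 1: x=4 → posterior Dirichlet(8/5, 5/4, 4/3, 8/5, 11)
obs 2: x=1 → posterior Dirichlet(8/5, 9/4, 4/3, 8/5, 11)
obs 3: x=0 → posterior Dirichlet(13/5, 9/4, 4/3, 8/5, 11)
obs 4: x=4 → posterior Dirichlet(13/5, 9/4, 4/3, 8/5, 12)
obs 5: x=2 → posterior Dirichlet(13/5, 9/4, 7/3, 8/5, 12)
obs 6: x=1 → posterior Dirichlet(13/5, 13/4, 7/3, 8/5, 12)
obs 7: x=1 → posterior Dirichlet(13/5, 17/4, 7/3, 8/5, 12)
obs 8: x=4 → posterior Dirichlet(13/5, 17/4, 7/3, 8/5, 13)
obs 9: x=4 → posterior Dirichlet(13/5, 17/4, 7/3, 8/5, 14)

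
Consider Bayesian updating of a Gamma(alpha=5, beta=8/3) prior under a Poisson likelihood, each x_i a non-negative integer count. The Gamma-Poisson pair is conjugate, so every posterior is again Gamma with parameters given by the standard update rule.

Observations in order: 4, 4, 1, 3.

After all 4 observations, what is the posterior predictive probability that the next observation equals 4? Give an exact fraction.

obs 1: x=4 → posterior Gamma(9, 11/3)
obs 2: x=4 → posterior Gamma(13, 14/3)
obs 3: x=1 → posterior Gamma(14, 17/3)
obs 4: x=3 → posterior Gamma(17, 20/3)

5143855104000000000000000000/39471584120695485887249589623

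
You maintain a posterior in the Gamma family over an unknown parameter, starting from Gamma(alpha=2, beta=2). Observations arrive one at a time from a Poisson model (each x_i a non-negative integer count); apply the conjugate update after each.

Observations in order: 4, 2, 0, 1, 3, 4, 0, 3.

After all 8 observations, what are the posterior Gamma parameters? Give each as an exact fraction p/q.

obs 1: x=4 → posterior Gamma(6, 3)
obs 2: x=2 → posterior Gamma(8, 4)
obs 3: x=0 → posterior Gamma(8, 5)
obs 4: x=1 → posterior Gamma(9, 6)
obs 5: x=3 → posterior Gamma(12, 7)
obs 6: x=4 → posterior Gamma(16, 8)
obs 7: x=0 → posterior Gamma(16, 9)
obs 8: x=3 → posterior Gamma(19, 10)

alpha=19, beta=10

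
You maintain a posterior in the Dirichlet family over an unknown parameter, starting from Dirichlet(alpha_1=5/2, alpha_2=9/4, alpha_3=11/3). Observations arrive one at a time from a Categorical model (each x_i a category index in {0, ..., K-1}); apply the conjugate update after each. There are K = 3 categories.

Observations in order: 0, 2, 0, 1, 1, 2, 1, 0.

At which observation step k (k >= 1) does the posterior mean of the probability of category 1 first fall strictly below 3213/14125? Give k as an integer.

obs 1: x=0 → posterior Dirichlet(7/2, 9/4, 11/3)
obs 2: x=2 → posterior Dirichlet(7/2, 9/4, 14/3)
obs 3: x=0 → posterior Dirichlet(9/2, 9/4, 14/3)
obs 4: x=1 → posterior Dirichlet(9/2, 13/4, 14/3)
obs 5: x=1 → posterior Dirichlet(9/2, 17/4, 14/3)
obs 6: x=2 → posterior Dirichlet(9/2, 17/4, 17/3)
obs 7: x=1 → posterior Dirichlet(9/2, 21/4, 17/3)
obs 8: x=0 → posterior Dirichlet(11/2, 21/4, 17/3)

k = 2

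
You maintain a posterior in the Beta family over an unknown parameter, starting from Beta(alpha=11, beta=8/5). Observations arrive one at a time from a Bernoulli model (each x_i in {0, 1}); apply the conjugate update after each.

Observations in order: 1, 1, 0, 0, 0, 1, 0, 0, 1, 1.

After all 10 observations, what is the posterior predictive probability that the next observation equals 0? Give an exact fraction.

33/113

obs 1: x=1 → posterior Beta(12, 8/5)
obs 2: x=1 → posterior Beta(13, 8/5)
obs 3: x=0 → posterior Beta(13, 13/5)
obs 4: x=0 → posterior Beta(13, 18/5)
obs 5: x=0 → posterior Beta(13, 23/5)
obs 6: x=1 → posterior Beta(14, 23/5)
obs 7: x=0 → posterior Beta(14, 28/5)
obs 8: x=0 → posterior Beta(14, 33/5)
obs 9: x=1 → posterior Beta(15, 33/5)
obs 10: x=1 → posterior Beta(16, 33/5)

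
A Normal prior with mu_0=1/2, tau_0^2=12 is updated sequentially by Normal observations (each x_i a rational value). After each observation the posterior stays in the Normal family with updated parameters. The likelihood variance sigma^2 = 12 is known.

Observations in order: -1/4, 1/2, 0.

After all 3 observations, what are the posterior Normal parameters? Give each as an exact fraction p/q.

mu_0=3/16, tau_0^2=3

obs 1: x=-1/4 → posterior Normal(1/8, 6)
obs 2: x=1/2 → posterior Normal(1/4, 4)
obs 3: x=0 → posterior Normal(3/16, 3)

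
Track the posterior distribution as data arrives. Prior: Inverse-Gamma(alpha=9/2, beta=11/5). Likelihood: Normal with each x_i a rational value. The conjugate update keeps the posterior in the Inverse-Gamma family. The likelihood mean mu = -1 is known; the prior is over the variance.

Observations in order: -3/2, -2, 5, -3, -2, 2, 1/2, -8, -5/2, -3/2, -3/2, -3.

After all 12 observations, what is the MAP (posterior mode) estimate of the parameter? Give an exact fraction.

obs 1: x=-3/2 → posterior Inverse-Gamma(5, 93/40)
obs 2: x=-2 → posterior Inverse-Gamma(11/2, 113/40)
obs 3: x=5 → posterior Inverse-Gamma(6, 833/40)
obs 4: x=-3 → posterior Inverse-Gamma(13/2, 913/40)
obs 5: x=-2 → posterior Inverse-Gamma(7, 933/40)
obs 6: x=2 → posterior Inverse-Gamma(15/2, 1113/40)
obs 7: x=1/2 → posterior Inverse-Gamma(8, 579/20)
obs 8: x=-8 → posterior Inverse-Gamma(17/2, 1069/20)
obs 9: x=-5/2 → posterior Inverse-Gamma(9, 2183/40)
obs 10: x=-3/2 → posterior Inverse-Gamma(19/2, 547/10)
obs 11: x=-3/2 → posterior Inverse-Gamma(10, 2193/40)
obs 12: x=-3 → posterior Inverse-Gamma(21/2, 2273/40)

2273/460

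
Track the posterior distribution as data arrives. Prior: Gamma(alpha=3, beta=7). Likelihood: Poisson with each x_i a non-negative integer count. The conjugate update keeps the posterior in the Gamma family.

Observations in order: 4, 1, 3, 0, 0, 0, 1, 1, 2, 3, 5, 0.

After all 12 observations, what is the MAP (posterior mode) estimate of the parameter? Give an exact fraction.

22/19

obs 1: x=4 → posterior Gamma(7, 8)
obs 2: x=1 → posterior Gamma(8, 9)
obs 3: x=3 → posterior Gamma(11, 10)
obs 4: x=0 → posterior Gamma(11, 11)
obs 5: x=0 → posterior Gamma(11, 12)
obs 6: x=0 → posterior Gamma(11, 13)
obs 7: x=1 → posterior Gamma(12, 14)
obs 8: x=1 → posterior Gamma(13, 15)
obs 9: x=2 → posterior Gamma(15, 16)
obs 10: x=3 → posterior Gamma(18, 17)
obs 11: x=5 → posterior Gamma(23, 18)
obs 12: x=0 → posterior Gamma(23, 19)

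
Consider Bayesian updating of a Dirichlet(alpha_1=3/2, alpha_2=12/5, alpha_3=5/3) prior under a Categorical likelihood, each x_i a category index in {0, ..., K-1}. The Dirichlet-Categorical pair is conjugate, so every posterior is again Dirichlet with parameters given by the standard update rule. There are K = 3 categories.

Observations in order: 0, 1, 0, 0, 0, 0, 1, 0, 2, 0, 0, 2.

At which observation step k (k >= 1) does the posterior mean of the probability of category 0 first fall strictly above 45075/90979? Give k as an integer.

obs 1: x=0 → posterior Dirichlet(5/2, 12/5, 5/3)
obs 2: x=1 → posterior Dirichlet(5/2, 17/5, 5/3)
obs 3: x=0 → posterior Dirichlet(7/2, 17/5, 5/3)
obs 4: x=0 → posterior Dirichlet(9/2, 17/5, 5/3)
obs 5: x=0 → posterior Dirichlet(11/2, 17/5, 5/3)
obs 6: x=0 → posterior Dirichlet(13/2, 17/5, 5/3)
obs 7: x=1 → posterior Dirichlet(13/2, 22/5, 5/3)
obs 8: x=0 → posterior Dirichlet(15/2, 22/5, 5/3)
obs 9: x=2 → posterior Dirichlet(15/2, 22/5, 8/3)
obs 10: x=0 → posterior Dirichlet(17/2, 22/5, 8/3)
obs 11: x=0 → posterior Dirichlet(19/2, 22/5, 8/3)
obs 12: x=2 → posterior Dirichlet(19/2, 22/5, 11/3)

k = 5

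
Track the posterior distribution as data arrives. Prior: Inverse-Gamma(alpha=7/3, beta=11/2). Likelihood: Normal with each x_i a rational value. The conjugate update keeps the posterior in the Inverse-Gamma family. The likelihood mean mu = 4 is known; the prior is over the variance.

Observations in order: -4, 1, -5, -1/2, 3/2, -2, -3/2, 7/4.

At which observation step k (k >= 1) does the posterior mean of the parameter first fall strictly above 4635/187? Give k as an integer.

obs 1: x=-4 → posterior Inverse-Gamma(17/6, 75/2)
obs 2: x=1 → posterior Inverse-Gamma(10/3, 42)
obs 3: x=-5 → posterior Inverse-Gamma(23/6, 165/2)
obs 4: x=-1/2 → posterior Inverse-Gamma(13/3, 741/8)
obs 5: x=3/2 → posterior Inverse-Gamma(29/6, 383/4)
obs 6: x=-2 → posterior Inverse-Gamma(16/3, 455/4)
obs 7: x=-3/2 → posterior Inverse-Gamma(35/6, 1031/8)
obs 8: x=7/4 → posterior Inverse-Gamma(19/3, 4205/32)

k = 3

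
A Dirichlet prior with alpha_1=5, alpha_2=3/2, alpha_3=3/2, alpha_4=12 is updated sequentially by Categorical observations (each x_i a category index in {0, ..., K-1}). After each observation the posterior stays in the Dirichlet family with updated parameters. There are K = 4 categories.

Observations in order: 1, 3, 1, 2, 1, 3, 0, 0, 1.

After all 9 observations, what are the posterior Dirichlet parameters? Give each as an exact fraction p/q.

alpha_1=7, alpha_2=11/2, alpha_3=5/2, alpha_4=14

obs 1: x=1 → posterior Dirichlet(5, 5/2, 3/2, 12)
obs 2: x=3 → posterior Dirichlet(5, 5/2, 3/2, 13)
obs 3: x=1 → posterior Dirichlet(5, 7/2, 3/2, 13)
obs 4: x=2 → posterior Dirichlet(5, 7/2, 5/2, 13)
obs 5: x=1 → posterior Dirichlet(5, 9/2, 5/2, 13)
obs 6: x=3 → posterior Dirichlet(5, 9/2, 5/2, 14)
obs 7: x=0 → posterior Dirichlet(6, 9/2, 5/2, 14)
obs 8: x=0 → posterior Dirichlet(7, 9/2, 5/2, 14)
obs 9: x=1 → posterior Dirichlet(7, 11/2, 5/2, 14)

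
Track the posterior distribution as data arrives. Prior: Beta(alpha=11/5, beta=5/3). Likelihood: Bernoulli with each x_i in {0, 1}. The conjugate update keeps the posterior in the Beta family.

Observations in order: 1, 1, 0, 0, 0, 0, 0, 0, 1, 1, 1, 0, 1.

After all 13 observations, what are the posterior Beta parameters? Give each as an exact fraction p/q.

obs 1: x=1 → posterior Beta(16/5, 5/3)
obs 2: x=1 → posterior Beta(21/5, 5/3)
obs 3: x=0 → posterior Beta(21/5, 8/3)
obs 4: x=0 → posterior Beta(21/5, 11/3)
obs 5: x=0 → posterior Beta(21/5, 14/3)
obs 6: x=0 → posterior Beta(21/5, 17/3)
obs 7: x=0 → posterior Beta(21/5, 20/3)
obs 8: x=0 → posterior Beta(21/5, 23/3)
obs 9: x=1 → posterior Beta(26/5, 23/3)
obs 10: x=1 → posterior Beta(31/5, 23/3)
obs 11: x=1 → posterior Beta(36/5, 23/3)
obs 12: x=0 → posterior Beta(36/5, 26/3)
obs 13: x=1 → posterior Beta(41/5, 26/3)

alpha=41/5, beta=26/3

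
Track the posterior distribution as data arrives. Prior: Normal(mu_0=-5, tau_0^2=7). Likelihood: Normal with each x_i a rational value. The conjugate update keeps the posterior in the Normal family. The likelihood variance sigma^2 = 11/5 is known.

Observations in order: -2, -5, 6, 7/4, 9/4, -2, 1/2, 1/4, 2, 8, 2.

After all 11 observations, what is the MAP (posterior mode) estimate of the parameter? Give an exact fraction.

155/144

obs 1: x=-2 → posterior Normal(-125/46, 77/46)
obs 2: x=-5 → posterior Normal(-100/27, 77/81)
obs 3: x=6 → posterior Normal(-45/58, 77/116)
obs 4: x=7/4 → posterior Normal(-115/604, 77/151)
obs 5: x=9/4 → posterior Normal(25/93, 77/186)
obs 6: x=-2 → posterior Normal(-20/221, 77/221)
obs 7: x=1/2 → posterior Normal(-5/512, 77/256)
obs 8: x=1/4 → posterior Normal(25/1164, 77/291)
obs 9: x=2 → posterior Normal(305/1304, 77/326)
obs 10: x=8 → posterior Normal(75/76, 77/361)
obs 11: x=2 → posterior Normal(155/144, 7/36)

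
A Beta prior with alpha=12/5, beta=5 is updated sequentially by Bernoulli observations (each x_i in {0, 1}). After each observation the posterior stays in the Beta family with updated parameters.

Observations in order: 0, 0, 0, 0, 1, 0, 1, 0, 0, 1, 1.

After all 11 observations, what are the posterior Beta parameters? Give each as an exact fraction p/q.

alpha=32/5, beta=12

obs 1: x=0 → posterior Beta(12/5, 6)
obs 2: x=0 → posterior Beta(12/5, 7)
obs 3: x=0 → posterior Beta(12/5, 8)
obs 4: x=0 → posterior Beta(12/5, 9)
obs 5: x=1 → posterior Beta(17/5, 9)
obs 6: x=0 → posterior Beta(17/5, 10)
obs 7: x=1 → posterior Beta(22/5, 10)
obs 8: x=0 → posterior Beta(22/5, 11)
obs 9: x=0 → posterior Beta(22/5, 12)
obs 10: x=1 → posterior Beta(27/5, 12)
obs 11: x=1 → posterior Beta(32/5, 12)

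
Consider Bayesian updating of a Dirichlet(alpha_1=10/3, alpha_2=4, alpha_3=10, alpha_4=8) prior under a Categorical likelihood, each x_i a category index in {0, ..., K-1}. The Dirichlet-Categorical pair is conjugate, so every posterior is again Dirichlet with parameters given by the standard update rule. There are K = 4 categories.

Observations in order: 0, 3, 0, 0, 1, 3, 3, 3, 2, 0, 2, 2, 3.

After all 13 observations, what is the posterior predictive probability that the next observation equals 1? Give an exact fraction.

obs 1: x=0 → posterior Dirichlet(13/3, 4, 10, 8)
obs 2: x=3 → posterior Dirichlet(13/3, 4, 10, 9)
obs 3: x=0 → posterior Dirichlet(16/3, 4, 10, 9)
obs 4: x=0 → posterior Dirichlet(19/3, 4, 10, 9)
obs 5: x=1 → posterior Dirichlet(19/3, 5, 10, 9)
obs 6: x=3 → posterior Dirichlet(19/3, 5, 10, 10)
obs 7: x=3 → posterior Dirichlet(19/3, 5, 10, 11)
obs 8: x=3 → posterior Dirichlet(19/3, 5, 10, 12)
obs 9: x=2 → posterior Dirichlet(19/3, 5, 11, 12)
obs 10: x=0 → posterior Dirichlet(22/3, 5, 11, 12)
obs 11: x=2 → posterior Dirichlet(22/3, 5, 12, 12)
obs 12: x=2 → posterior Dirichlet(22/3, 5, 13, 12)
obs 13: x=3 → posterior Dirichlet(22/3, 5, 13, 13)

3/23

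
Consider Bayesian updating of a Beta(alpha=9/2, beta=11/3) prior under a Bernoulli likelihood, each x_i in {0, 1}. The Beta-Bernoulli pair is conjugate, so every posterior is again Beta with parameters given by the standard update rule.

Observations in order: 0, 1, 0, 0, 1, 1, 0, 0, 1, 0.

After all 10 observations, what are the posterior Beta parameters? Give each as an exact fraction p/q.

obs 1: x=0 → posterior Beta(9/2, 14/3)
obs 2: x=1 → posterior Beta(11/2, 14/3)
obs 3: x=0 → posterior Beta(11/2, 17/3)
obs 4: x=0 → posterior Beta(11/2, 20/3)
obs 5: x=1 → posterior Beta(13/2, 20/3)
obs 6: x=1 → posterior Beta(15/2, 20/3)
obs 7: x=0 → posterior Beta(15/2, 23/3)
obs 8: x=0 → posterior Beta(15/2, 26/3)
obs 9: x=1 → posterior Beta(17/2, 26/3)
obs 10: x=0 → posterior Beta(17/2, 29/3)

alpha=17/2, beta=29/3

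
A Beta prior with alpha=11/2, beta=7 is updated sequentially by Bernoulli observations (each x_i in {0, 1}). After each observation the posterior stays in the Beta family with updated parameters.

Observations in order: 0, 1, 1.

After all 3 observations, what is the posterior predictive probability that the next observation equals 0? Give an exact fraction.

16/31

obs 1: x=0 → posterior Beta(11/2, 8)
obs 2: x=1 → posterior Beta(13/2, 8)
obs 3: x=1 → posterior Beta(15/2, 8)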